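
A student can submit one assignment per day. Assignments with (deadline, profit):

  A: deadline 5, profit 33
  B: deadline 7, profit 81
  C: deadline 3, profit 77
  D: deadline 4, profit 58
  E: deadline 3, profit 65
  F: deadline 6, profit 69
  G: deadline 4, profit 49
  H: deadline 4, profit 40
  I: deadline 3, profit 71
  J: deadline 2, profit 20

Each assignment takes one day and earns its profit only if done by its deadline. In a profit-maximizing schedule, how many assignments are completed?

7

Sort by profit descending; place each in the latest free slot ≤ its deadline.
By profit: B(d7,81), C(d3,77), I(d3,71), F(d6,69), E(d3,65), D(d4,58), G(d4,49), H(d4,40), A(d5,33), J(d2,20)
B→slot 7; C→slot 3; I→slot 2; F→slot 6; E→slot 1; D→slot 4; G skipped; H skipped; A→slot 5; J skipped.
7 of 10 scheduled.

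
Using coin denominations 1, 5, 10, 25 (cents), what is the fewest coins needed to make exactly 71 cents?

71 − 2×25→21 − 2×10→1 − 1×1→0
Total coins = 2 + 2 + 1 = 5

5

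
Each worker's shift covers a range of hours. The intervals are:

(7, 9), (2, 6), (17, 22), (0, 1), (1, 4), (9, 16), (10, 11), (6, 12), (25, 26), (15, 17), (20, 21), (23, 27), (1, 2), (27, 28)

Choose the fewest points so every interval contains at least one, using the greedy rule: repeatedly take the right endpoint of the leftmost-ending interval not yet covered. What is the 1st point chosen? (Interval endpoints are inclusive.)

Sort by right endpoint; whenever an interval is uncovered, place a point at its right end.
By right end: [0,1]  [1,2]  [1,4]  [2,6]  [7,9]  [10,11]  [6,12]  [9,16]  [15,17]  [20,21]  [17,22]  [25,26]  [23,27]  [27,28]
[0,1] uncovered → point at 1; [2,6] uncovered → point at 6; [7,9] uncovered → point at 9; [10,11] uncovered → point at 11; [15,17] uncovered → point at 17; [20,21] uncovered → point at 21; [25,26] uncovered → point at 26; [27,28] uncovered → point at 28.
Points: 1, 6, 9, 11, 17, 21, 26, 28 (8 total).

1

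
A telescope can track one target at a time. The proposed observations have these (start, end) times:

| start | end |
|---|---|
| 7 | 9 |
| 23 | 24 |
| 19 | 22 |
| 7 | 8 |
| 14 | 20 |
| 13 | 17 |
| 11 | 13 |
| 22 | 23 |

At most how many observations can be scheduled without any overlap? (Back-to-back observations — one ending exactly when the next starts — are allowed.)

Greedy by earliest finish: after sorting by end time, pick each interval compatible with the last pick.
Sorted by end: (7,8)  (7,9)  (11,13)  (13,17)  (14,20)  (19,22)  (22,23)  (23,24)
take (7,8); skip (7,9); take (11,13); take (13,17); skip (14,20); take (19,22); take (22,23); take (23,24).
Selected 6 observations.

6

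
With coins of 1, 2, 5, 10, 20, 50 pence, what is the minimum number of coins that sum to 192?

6

192 − 3×50→42 − 2×20→2 − 1×2→0
Total coins = 3 + 2 + 1 = 6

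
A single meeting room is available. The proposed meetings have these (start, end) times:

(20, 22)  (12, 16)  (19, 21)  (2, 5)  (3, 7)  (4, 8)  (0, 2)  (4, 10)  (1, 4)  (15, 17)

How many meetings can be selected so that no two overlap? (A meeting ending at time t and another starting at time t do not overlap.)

Sort by end time and greedily take each interval whose start is ≥ the last chosen end.
Sorted by end: (0,2)  (1,4)  (2,5)  (3,7)  (4,8)  (4,10)  (12,16)  (15,17)  (19,21)  (20,22)
take (0,2); take (2,5); skip (4,8); take (12,16); take (19,21); skip (20,22).
Selected 4 meetings.

4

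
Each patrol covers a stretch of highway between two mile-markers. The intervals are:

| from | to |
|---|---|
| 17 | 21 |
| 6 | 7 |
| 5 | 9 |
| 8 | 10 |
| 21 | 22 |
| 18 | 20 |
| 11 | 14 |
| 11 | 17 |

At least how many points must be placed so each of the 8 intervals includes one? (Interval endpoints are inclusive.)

Sort by right endpoint; whenever an interval is uncovered, place a point at its right end.
By right end: [6,7]  [5,9]  [8,10]  [11,14]  [11,17]  [18,20]  [17,21]  [21,22]
[6,7] uncovered → point at 7; [8,10] uncovered → point at 10; [11,14] uncovered → point at 14; [18,20] uncovered → point at 20; [21,22] uncovered → point at 22.
Points: 7, 10, 14, 20, 22 (5 total).

5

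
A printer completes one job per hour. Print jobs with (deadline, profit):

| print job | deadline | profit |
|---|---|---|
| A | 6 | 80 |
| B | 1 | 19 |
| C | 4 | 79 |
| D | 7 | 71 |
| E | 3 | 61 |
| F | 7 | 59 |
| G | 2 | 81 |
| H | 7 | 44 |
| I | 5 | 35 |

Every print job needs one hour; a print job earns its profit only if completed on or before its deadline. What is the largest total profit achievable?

475

Take jobs in profit order; each goes to the latest open slot no later than its deadline.
By profit: G(d2,81), A(d6,80), C(d4,79), D(d7,71), E(d3,61), F(d7,59), H(d7,44), I(d5,35), B(d1,19)
G→slot 2; A→slot 6; C→slot 4; D→slot 7; E→slot 3; F→slot 5; H→slot 1; I skipped; B skipped.
Profit = 44 + 81 + 61 + 79 + 59 + 80 + 71 = 475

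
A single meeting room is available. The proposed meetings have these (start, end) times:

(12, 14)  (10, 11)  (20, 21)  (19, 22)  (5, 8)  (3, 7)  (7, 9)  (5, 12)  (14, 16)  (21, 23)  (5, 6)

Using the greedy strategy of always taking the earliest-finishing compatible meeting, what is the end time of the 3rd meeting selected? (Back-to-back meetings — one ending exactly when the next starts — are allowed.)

Order by finish time; keep every interval that doesn't clash with the previous kept one.
By end time: (5,6), (3,7), (5,8), (7,9), (10,11), (5,12), (12,14), (14,16), (20,21), (19,22), (21,23).
Pick (5,6); next start ≥ 6 → (7,9); next start ≥ 9 → (10,11); next start ≥ 11 → (12,14); next start ≥ 14 → (14,16); next start ≥ 16 → (20,21); next start ≥ 21 → (21,23).
Selected: (5,6) (7,9) (10,11) (12,14) (14,16) (20,21) (21,23)

11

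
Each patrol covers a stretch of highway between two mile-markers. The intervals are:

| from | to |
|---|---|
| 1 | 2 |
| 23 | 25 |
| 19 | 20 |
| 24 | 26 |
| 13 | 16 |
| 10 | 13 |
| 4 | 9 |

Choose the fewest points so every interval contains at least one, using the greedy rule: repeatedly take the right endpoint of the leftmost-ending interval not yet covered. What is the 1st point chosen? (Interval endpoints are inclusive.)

Process intervals by earliest right end; each time one isn't hit yet, stab at its right endpoint.
Sorted: [1,2] [4,9] [10,13] [13,16] [19,20] [23,25] [24,26]
{[1,2]} hit by 2; {[4,9]} hit by 9; {[10,13],[13,16]} hit by 13; {[19,20]} hit by 20; {[23,25],[24,26]} hit by 25.
Points: 2, 9, 13, 20, 25 (5 total).

2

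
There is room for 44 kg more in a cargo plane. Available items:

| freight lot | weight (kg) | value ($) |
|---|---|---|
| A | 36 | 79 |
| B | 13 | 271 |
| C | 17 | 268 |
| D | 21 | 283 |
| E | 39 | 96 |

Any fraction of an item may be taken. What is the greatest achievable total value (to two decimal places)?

Greedy by value/weight ratio, highest first.
Order: B (271/13=20.85) > C (268/17=15.76) > D (283/21=13.48) > E (96/39=2.46) > A (79/36=2.19)
Fill: take B (13 @ 271) → take C (17 @ 268) → take 14/21 of D → 188.67; 44/44 used.
Total value = 727.67

727.67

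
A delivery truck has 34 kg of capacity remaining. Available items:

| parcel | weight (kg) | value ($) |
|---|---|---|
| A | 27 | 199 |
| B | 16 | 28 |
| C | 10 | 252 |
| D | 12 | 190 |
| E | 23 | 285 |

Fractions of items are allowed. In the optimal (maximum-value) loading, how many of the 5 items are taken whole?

Order: C (252/10=25.20) > D (190/12=15.83) > E (285/23=12.39) > A (199/27=7.37) > B (28/16=1.75)
Fill: take C (10 @ 252) → take D (12 @ 190) → take 12/23 of E → 148.70; 34/34 used.
2 item(s) taken whole; one partial (take 12/23 of E).

2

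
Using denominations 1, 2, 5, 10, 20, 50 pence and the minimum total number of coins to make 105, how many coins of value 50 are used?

105 − 2×50→5 − 1×5→0
Count of 50: 2

2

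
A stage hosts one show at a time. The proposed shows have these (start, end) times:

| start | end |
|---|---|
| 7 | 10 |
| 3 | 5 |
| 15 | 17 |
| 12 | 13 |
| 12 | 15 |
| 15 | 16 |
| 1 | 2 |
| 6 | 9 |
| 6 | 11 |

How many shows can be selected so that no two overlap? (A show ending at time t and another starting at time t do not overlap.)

By end time: (1,2), (3,5), (6,9), (7,10), (6,11), (12,13), (12,15), (15,16), (15,17).
Pick (1,2); next start ≥ 2 → (3,5); next start ≥ 5 → (6,9); next start ≥ 9 → (12,13); next start ≥ 13 → (15,16).
Selected 5 shows.

5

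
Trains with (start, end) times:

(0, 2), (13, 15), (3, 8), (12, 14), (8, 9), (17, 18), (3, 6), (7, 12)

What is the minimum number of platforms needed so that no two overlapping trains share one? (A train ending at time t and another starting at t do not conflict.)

Events (time:±→running): 0:+→1 2:-→0 3:+→1 3:+→2 … peak 2.

2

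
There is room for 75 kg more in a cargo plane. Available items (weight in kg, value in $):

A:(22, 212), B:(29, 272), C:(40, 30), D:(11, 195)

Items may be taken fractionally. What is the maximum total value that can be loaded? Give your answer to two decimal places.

688.75

Sort by value per unit weight and fill in that order.
Order: D (195/11=17.73) > A (212/22=9.64) > B (272/29=9.38) > C (30/40=0.75)
Fill: take D (11 @ 195) → take A (22 @ 212) → take B (29 @ 272) → take 13/40 of C → 9.75; 75/75 used.
Total value = 688.75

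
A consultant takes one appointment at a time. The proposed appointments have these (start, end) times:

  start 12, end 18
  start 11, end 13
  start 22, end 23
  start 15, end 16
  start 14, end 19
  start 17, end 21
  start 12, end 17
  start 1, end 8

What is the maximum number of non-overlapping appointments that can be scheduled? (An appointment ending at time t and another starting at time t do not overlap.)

5

Greedy by earliest finish: after sorting by end time, pick each interval compatible with the last pick.
By end time: (1,8), (11,13), (15,16), (12,17), (12,18), (14,19), (17,21), (22,23).
Pick (1,8); next start ≥ 8 → (11,13); next start ≥ 13 → (15,16); next start ≥ 16 → (17,21); next start ≥ 21 → (22,23).
Selected 5 appointments.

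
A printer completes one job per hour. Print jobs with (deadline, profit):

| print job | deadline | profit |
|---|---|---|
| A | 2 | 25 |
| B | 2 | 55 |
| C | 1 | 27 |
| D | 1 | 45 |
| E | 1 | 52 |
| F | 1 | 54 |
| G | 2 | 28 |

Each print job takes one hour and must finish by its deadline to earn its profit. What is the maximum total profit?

Sort by profit descending; place each in the latest free slot ≤ its deadline.
By profit: B(d2,55), F(d1,54), E(d1,52), D(d1,45), G(d2,28), C(d1,27), A(d2,25)
B→slot 2; F→slot 1; E skipped; D skipped; G skipped; C skipped; A skipped.
Profit = 54 + 55 = 109

109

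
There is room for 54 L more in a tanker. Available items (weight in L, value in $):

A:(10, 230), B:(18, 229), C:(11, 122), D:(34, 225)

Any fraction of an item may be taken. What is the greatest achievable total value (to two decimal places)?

680.26

Greedy by value/weight ratio, highest first.
Order: A (230/10=23.00) > B (229/18=12.72) > C (122/11=11.09) > D (225/34=6.62)
Fill: take A (10 @ 230) → take B (18 @ 229) → take C (11 @ 122) → take 15/34 of D → 99.26; 54/54 used.
Total value = 680.26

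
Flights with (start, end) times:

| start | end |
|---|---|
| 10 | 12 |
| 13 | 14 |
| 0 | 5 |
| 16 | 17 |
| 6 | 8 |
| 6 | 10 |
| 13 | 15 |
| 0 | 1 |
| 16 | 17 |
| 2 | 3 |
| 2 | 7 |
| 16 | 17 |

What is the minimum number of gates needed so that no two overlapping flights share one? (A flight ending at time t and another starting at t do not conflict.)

Count concurrent intervals with a sweep; the peak is the room count.
Events (time:±→running): 0:+→1 0:+→2 1:-→1 2:+→2 2:+→3 … peak 3.

3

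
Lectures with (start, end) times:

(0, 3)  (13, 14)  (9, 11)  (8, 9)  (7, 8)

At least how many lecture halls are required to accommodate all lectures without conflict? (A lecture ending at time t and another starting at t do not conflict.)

1

Count concurrent intervals with a sweep; the peak is the room count.
starts: [0, 7, 8, 9, 13]
ends:   [3, 8, 9, 11, 14]
s0→1  — peak 1.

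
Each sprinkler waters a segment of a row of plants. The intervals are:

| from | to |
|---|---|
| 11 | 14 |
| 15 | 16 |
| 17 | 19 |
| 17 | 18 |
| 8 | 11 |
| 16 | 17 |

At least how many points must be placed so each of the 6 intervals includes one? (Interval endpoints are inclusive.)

3

Sort by right endpoint; whenever an interval is uncovered, place a point at its right end.
By right end: [8,11]  [11,14]  [15,16]  [16,17]  [17,18]  [17,19]
[8,11] uncovered → point at 11; [15,16] uncovered → point at 16; [17,18] uncovered → point at 18.
Points: 11, 16, 18 (3 total).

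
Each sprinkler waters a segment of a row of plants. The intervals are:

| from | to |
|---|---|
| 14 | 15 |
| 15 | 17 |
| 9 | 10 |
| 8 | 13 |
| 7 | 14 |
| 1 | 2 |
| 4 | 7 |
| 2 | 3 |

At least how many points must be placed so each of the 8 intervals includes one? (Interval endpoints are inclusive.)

Sorted: [1,2] [2,3] [4,7] [9,10] [8,13] [7,14] [14,15] [15,17]
{[1,2],[2,3]} hit by 2; {[4,7]} hit by 7; {[9,10],[8,13],[7,14]} hit by 10; {[14,15],[15,17]} hit by 15.
Points: 2, 7, 10, 15 (4 total).

4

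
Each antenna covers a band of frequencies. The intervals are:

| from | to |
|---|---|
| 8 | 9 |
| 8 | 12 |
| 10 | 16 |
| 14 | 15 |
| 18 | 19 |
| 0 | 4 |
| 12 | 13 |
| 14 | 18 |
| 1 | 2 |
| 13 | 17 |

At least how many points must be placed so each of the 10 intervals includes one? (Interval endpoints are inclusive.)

Sorted: [1,2] [0,4] [8,9] [8,12] [12,13] [14,15] [10,16] [13,17] [14,18] [18,19]
{[1,2],[0,4]} hit by 2; {[8,9],[8,12]} hit by 9; {[12,13]} hit by 13; {[14,15],[10,16],[13,17],[14,18]} hit by 15; {[18,19]} hit by 19.
Points: 2, 9, 13, 15, 19 (5 total).

5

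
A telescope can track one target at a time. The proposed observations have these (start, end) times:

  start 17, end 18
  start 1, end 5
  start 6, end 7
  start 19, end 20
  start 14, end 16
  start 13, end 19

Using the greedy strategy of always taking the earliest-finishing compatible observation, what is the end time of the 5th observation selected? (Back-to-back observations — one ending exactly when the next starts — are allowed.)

20

Sorted by end: (1,5)  (6,7)  (14,16)  (17,18)  (13,19)  (19,20)
take (1,5); take (6,7); take (14,16); take (17,18); take (19,20).
Selected: (1,5) (6,7) (14,16) (17,18) (19,20)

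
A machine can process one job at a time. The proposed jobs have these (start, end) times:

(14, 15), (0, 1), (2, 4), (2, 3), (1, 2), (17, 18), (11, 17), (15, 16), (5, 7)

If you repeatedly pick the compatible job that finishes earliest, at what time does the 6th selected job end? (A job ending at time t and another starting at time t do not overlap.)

16

By end time: (0,1), (1,2), (2,3), (2,4), (5,7), (14,15), (15,16), (11,17), (17,18).
Pick (0,1); next start ≥ 1 → (1,2); next start ≥ 2 → (2,3); next start ≥ 3 → (5,7); next start ≥ 7 → (14,15); next start ≥ 15 → (15,16); next start ≥ 16 → (17,18).
Selected: (0,1) (1,2) (2,3) (5,7) (14,15) (15,16) (17,18)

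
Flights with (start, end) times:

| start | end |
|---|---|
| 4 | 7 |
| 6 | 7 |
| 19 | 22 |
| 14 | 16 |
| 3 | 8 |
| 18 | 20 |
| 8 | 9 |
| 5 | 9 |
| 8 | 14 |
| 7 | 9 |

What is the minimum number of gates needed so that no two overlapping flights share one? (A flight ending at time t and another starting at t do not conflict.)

The answer is the maximum number of intervals overlapping at any instant.
Events (time:±→running): 3:+→1 4:+→2 5:+→3 6:+→4 … peak 4.

4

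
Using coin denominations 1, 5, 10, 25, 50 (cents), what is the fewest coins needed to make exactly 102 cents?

102 − 2×50→2 − 2×1→0
Total coins = 2 + 2 = 4

4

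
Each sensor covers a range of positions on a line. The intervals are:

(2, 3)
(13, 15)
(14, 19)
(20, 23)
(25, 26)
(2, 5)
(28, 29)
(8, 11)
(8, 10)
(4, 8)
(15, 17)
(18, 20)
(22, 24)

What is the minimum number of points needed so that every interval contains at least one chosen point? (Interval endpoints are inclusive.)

Sort by right endpoint; whenever an interval is uncovered, place a point at its right end.
By right end: [2,3]  [2,5]  [4,8]  [8,10]  [8,11]  [13,15]  [15,17]  [14,19]  [18,20]  [20,23]  [22,24]  [25,26]  [28,29]
[2,3] uncovered → point at 3; [4,8] uncovered → point at 8; [13,15] uncovered → point at 15; [18,20] uncovered → point at 20; [22,24] uncovered → point at 24; [25,26] uncovered → point at 26; [28,29] uncovered → point at 29.
Points: 3, 8, 15, 20, 24, 26, 29 (7 total).

7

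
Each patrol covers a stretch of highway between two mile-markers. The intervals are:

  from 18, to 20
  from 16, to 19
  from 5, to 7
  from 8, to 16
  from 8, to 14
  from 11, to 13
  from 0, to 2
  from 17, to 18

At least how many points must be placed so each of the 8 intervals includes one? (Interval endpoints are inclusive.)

Sorted: [0,2] [5,7] [11,13] [8,14] [8,16] [17,18] [16,19] [18,20]
{[0,2]} hit by 2; {[5,7]} hit by 7; {[11,13],[8,14],[8,16]} hit by 13; {[17,18],[16,19],[18,20]} hit by 18.
Points: 2, 7, 13, 18 (4 total).

4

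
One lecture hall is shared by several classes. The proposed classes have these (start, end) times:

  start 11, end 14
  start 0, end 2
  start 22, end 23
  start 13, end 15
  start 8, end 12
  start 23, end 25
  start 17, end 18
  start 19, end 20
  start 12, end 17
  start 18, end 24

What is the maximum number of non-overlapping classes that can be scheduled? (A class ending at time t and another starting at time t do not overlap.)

7

Sort by end time and greedily take each interval whose start is ≥ the last chosen end.
By end time: (0,2), (8,12), (11,14), (13,15), (12,17), (17,18), (19,20), (22,23), (18,24), (23,25).
Pick (0,2); next start ≥ 2 → (8,12); next start ≥ 12 → (13,15); next start ≥ 15 → (17,18); next start ≥ 18 → (19,20); next start ≥ 20 → (22,23); next start ≥ 23 → (23,25).
Selected 7 classes.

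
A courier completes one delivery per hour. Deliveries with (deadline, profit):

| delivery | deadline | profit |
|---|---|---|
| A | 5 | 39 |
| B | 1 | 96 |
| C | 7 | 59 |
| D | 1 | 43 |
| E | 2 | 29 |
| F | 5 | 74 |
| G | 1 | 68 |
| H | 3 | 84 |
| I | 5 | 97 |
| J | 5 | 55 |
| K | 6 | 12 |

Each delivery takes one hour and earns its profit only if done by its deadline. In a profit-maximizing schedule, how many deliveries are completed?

Take jobs in profit order; each goes to the latest open slot no later than its deadline.
Profit order: I=97 B=96 H=84 F=74 G=68 C=59 J=55 D=43 A=39 E=29 K=12
Assign: I→slot 5, B→slot 1, H→slot 3, F→slot 4, G skipped, C→slot 7, J→slot 2, D skipped, A skipped, E skipped, K→slot 6.
Slots: [1:B] [2:J] [3:H] [4:F] [5:I] [6:K] [7:C]
7 of 11 scheduled.

7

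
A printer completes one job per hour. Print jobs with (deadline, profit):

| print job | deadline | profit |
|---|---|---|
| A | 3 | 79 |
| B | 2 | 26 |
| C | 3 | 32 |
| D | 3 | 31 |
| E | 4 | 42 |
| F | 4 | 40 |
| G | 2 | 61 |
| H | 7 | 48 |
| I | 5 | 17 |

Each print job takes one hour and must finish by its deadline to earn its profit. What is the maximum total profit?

Take jobs in profit order; each goes to the latest open slot no later than its deadline.
Profit order: A=79 G=61 H=48 E=42 F=40 C=32 D=31 B=26 I=17
Assign: A→slot 3, G→slot 2, H→slot 7, E→slot 4, F→slot 1, C skipped, D skipped, B skipped, I→slot 5.
Slots: [1:F] [2:G] [3:A] [4:E] [5:I] [7:H]
Profit = 40 + 61 + 79 + 42 + 17 + 48 = 287

287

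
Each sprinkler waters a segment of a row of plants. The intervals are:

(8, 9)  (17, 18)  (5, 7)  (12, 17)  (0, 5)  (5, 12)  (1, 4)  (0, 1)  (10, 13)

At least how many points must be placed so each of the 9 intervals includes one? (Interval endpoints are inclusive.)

5

Sorted: [0,1] [1,4] [0,5] [5,7] [8,9] [5,12] [10,13] [12,17] [17,18]
{[0,1],[1,4],[0,5]} hit by 1; {[5,7]} hit by 7; {[8,9],[5,12]} hit by 9; {[10,13],[12,17]} hit by 13; {[17,18]} hit by 18.
Points: 1, 7, 9, 13, 18 (5 total).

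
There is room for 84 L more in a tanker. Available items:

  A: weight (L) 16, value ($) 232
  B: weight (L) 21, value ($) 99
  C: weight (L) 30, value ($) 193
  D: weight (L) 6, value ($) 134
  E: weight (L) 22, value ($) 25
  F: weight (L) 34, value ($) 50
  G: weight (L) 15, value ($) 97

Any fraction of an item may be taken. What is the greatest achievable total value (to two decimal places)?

Sort by value per unit weight and fill in that order.
Ratios (sorted): D 22.33, A 14.50, G 6.47, C 6.43, B 4.71, F 1.47, E 1.14
take D (6 @ 134); take A (16 @ 232); take G (15 @ 97); take C (30 @ 193); take 17/21 of B → 80.14. Capacity used 84/84.
Total value = 736.14

736.14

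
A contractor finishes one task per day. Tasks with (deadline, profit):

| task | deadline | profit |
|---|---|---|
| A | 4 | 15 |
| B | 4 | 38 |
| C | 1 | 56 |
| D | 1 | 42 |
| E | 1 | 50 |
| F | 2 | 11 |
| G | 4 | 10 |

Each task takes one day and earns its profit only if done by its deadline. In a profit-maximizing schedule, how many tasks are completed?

By profit: C(d1,56), E(d1,50), D(d1,42), B(d4,38), A(d4,15), F(d2,11), G(d4,10)
C→slot 1; E skipped; D skipped; B→slot 4; A→slot 3; F→slot 2; G skipped.
4 of 7 scheduled.

4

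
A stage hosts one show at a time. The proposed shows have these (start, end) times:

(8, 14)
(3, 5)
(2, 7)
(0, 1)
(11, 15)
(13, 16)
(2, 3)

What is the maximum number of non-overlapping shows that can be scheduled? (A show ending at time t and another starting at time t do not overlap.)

By end time: (0,1), (2,3), (3,5), (2,7), (8,14), (11,15), (13,16).
Pick (0,1); next start ≥ 1 → (2,3); next start ≥ 3 → (3,5); next start ≥ 5 → (8,14).
Selected 4 shows.

4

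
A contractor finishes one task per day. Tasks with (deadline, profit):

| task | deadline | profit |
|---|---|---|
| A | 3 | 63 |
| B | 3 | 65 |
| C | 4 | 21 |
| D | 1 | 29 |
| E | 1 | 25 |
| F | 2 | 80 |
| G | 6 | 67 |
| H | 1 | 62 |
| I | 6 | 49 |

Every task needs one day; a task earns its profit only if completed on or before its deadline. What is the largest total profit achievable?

Take jobs in profit order; each goes to the latest open slot no later than its deadline.
By profit: F(d2,80), G(d6,67), B(d3,65), A(d3,63), H(d1,62), I(d6,49), D(d1,29), E(d1,25), C(d4,21)
F→slot 2; G→slot 6; B→slot 3; A→slot 1; H skipped; I→slot 5; D skipped; E skipped; C→slot 4.
Profit = 63 + 80 + 65 + 21 + 49 + 67 = 345

345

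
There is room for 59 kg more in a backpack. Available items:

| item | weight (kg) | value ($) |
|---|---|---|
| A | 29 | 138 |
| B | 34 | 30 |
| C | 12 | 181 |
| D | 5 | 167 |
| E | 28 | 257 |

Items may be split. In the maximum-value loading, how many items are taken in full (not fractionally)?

3

Order: D (167/5=33.40) > C (181/12=15.08) > E (257/28=9.18) > A (138/29=4.76) > B (30/34=0.88)
Fill: take D (5 @ 167) → take C (12 @ 181) → take E (28 @ 257) → take 14/29 of A → 66.62; 59/59 used.
3 item(s) taken whole; one partial (take 14/29 of A).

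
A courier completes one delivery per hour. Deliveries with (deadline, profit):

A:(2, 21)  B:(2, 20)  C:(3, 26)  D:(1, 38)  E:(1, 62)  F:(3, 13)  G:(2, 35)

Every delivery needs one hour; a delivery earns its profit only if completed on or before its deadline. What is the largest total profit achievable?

123

Profit order: E=62 D=38 G=35 C=26 A=21 B=20 F=13
Assign: E→slot 1, D skipped, G→slot 2, C→slot 3, A skipped, B skipped, F skipped.
Slots: [1:E] [2:G] [3:C]
Profit = 62 + 35 + 26 = 123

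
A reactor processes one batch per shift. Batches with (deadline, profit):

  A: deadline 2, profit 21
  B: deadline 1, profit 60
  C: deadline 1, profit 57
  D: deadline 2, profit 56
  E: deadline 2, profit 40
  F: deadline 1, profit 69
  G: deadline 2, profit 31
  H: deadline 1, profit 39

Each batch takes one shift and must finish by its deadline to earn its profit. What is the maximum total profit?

125

Take jobs in profit order; each goes to the latest open slot no later than its deadline.
Profit order: F=69 B=60 C=57 D=56 E=40 H=39 G=31 A=21
Assign: F→slot 1, B skipped, C skipped, D→slot 2, E skipped, H skipped, G skipped, A skipped.
Slots: [1:F] [2:D]
Profit = 69 + 56 = 125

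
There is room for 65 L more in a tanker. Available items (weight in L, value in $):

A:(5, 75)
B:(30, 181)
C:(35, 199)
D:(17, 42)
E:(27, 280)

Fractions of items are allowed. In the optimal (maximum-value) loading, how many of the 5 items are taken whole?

Ratios (sorted): A 15.00, E 10.37, B 6.03, C 5.69, D 2.47
take A (5 @ 75); take E (27 @ 280); take B (30 @ 181); take 3/35 of C → 17.06. Capacity used 65/65.
3 item(s) taken whole; one partial (take 3/35 of C).

3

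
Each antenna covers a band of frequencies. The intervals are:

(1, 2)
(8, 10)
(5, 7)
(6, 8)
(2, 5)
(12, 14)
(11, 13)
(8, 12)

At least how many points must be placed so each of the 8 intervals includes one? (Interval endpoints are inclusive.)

Process intervals by earliest right end; each time one isn't hit yet, stab at its right endpoint.
Sorted: [1,2] [2,5] [5,7] [6,8] [8,10] [8,12] [11,13] [12,14]
{[1,2],[2,5]} hit by 2; {[5,7],[6,8]} hit by 7; {[8,10],[8,12]} hit by 10; {[11,13],[12,14]} hit by 13.
Points: 2, 7, 10, 13 (4 total).

4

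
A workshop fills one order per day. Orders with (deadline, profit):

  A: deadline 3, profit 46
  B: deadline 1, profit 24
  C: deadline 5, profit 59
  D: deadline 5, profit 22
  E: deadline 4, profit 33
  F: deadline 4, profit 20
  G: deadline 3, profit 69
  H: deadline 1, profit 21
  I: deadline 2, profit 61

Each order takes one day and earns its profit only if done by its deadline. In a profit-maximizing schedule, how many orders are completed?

Profit order: G=69 I=61 C=59 A=46 E=33 B=24 D=22 H=21 F=20
Assign: G→slot 3, I→slot 2, C→slot 5, A→slot 1, E→slot 4, B skipped, D skipped, H skipped, F skipped.
Slots: [1:A] [2:I] [3:G] [4:E] [5:C]
5 of 9 scheduled.

5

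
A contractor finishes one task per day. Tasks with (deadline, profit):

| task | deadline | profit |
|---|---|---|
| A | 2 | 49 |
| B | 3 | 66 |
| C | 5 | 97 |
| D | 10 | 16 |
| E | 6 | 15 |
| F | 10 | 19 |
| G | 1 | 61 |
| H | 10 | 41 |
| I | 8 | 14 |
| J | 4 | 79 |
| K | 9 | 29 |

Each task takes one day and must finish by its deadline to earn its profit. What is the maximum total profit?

Take jobs in profit order; each goes to the latest open slot no later than its deadline.
Profit order: C=97 J=79 B=66 G=61 A=49 H=41 K=29 F=19 D=16 E=15 I=14
Assign: C→slot 5, J→slot 4, B→slot 3, G→slot 1, A→slot 2, H→slot 10, K→slot 9, F→slot 8, D→slot 7, E→slot 6, I skipped.
Slots: [1:G] [2:A] [3:B] [4:J] [5:C] [6:E] [7:D] [8:F] [9:K] [10:H]
Profit = 61 + 49 + 66 + 79 + 97 + 15 + 16 + 19 + 29 + 41 = 472

472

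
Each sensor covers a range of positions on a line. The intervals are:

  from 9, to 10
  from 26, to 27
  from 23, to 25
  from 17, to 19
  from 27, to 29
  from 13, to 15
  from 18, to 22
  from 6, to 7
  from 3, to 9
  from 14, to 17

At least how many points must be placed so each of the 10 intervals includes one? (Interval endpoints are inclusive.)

6

Sorted: [6,7] [3,9] [9,10] [13,15] [14,17] [17,19] [18,22] [23,25] [26,27] [27,29]
{[6,7],[3,9]} hit by 7; {[9,10]} hit by 10; {[13,15],[14,17]} hit by 15; {[17,19],[18,22]} hit by 19; {[23,25]} hit by 25; {[26,27],[27,29]} hit by 27.
Points: 7, 10, 15, 19, 25, 27 (6 total).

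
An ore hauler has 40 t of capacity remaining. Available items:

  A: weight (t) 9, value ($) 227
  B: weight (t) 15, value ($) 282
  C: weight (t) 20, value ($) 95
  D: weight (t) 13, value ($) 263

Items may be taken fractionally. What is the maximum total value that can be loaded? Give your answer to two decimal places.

Greedy by value/weight ratio, highest first.
Ratios (sorted): A 25.22, D 20.23, B 18.80, C 4.75
take A (9 @ 227); take D (13 @ 263); take B (15 @ 282); take 3/20 of C → 14.25. Capacity used 40/40.
Total value = 786.25

786.25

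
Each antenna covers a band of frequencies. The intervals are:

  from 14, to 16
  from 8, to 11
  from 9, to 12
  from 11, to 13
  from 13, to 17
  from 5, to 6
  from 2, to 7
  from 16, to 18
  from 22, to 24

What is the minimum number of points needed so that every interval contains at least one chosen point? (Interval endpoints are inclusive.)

4

Process intervals by earliest right end; each time one isn't hit yet, stab at its right endpoint.
By right end: [5,6]  [2,7]  [8,11]  [9,12]  [11,13]  [14,16]  [13,17]  [16,18]  [22,24]
[5,6] uncovered → point at 6; [8,11] uncovered → point at 11; [14,16] uncovered → point at 16; [22,24] uncovered → point at 24.
Points: 6, 11, 16, 24 (4 total).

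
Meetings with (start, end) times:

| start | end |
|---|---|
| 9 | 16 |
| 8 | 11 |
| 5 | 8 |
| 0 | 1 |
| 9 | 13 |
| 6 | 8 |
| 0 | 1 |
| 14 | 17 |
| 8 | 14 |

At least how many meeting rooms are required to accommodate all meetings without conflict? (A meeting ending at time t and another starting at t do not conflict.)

4

starts: [0, 0, 5, 6, 8, 8, 9, 9, 14]
ends:   [1, 1, 8, 8, 11, 13, 14, 16, 17]
s0→1 s0→2 e1→1 e1→0 s5→1 s6→2 e8→1 e8→0 s8→1 s8→2 s9→3 s9→4  — peak 4.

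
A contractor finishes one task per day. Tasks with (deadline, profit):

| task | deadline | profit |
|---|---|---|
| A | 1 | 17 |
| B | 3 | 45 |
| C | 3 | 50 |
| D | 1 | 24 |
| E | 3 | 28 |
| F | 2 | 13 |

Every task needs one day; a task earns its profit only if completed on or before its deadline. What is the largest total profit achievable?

Take jobs in profit order; each goes to the latest open slot no later than its deadline.
Profit order: C=50 B=45 E=28 D=24 A=17 F=13
Assign: C→slot 3, B→slot 2, E→slot 1, D skipped, A skipped, F skipped.
Slots: [1:E] [2:B] [3:C]
Profit = 28 + 45 + 50 = 123

123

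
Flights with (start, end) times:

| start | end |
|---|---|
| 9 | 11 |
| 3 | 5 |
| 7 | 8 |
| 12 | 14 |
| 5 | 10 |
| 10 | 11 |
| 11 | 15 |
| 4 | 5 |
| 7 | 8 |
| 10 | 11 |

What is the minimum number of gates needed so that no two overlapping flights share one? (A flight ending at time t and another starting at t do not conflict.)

3

The answer is the maximum number of intervals overlapping at any instant.
Events (time:±→running): 3:+→1 4:+→2 5:-→1 5:-→0 5:+→1 7:+→2 7:+→3 … peak 3.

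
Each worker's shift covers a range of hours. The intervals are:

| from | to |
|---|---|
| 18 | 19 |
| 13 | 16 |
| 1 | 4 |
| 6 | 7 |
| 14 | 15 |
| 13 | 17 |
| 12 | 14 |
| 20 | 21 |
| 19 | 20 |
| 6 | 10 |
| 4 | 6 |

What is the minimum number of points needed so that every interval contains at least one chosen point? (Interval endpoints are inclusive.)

5

Sorted: [1,4] [4,6] [6,7] [6,10] [12,14] [14,15] [13,16] [13,17] [18,19] [19,20] [20,21]
{[1,4],[4,6]} hit by 4; {[6,7],[6,10]} hit by 7; {[12,14],[14,15],[13,16],[13,17]} hit by 14; {[18,19],[19,20]} hit by 19; {[20,21]} hit by 21.
Points: 4, 7, 14, 19, 21 (5 total).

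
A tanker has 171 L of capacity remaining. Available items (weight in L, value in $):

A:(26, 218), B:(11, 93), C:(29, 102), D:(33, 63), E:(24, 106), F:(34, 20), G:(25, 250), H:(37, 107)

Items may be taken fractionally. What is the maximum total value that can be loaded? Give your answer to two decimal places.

Greedy by value/weight ratio, highest first.
Ratios (sorted): G 10.00, B 8.45, A 8.38, E 4.42, C 3.52, H 2.89, D 1.91, F 0.59
take G (25 @ 250); take B (11 @ 93); take A (26 @ 218); take E (24 @ 106); take C (29 @ 102); take H (37 @ 107); take 19/33 of D → 36.27. Capacity used 171/171.
Total value = 912.27

912.27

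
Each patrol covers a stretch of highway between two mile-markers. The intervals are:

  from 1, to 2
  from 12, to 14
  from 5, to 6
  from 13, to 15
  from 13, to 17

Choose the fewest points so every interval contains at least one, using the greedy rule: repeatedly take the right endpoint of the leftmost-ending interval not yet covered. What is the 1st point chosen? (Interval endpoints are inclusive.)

Sort by right endpoint; whenever an interval is uncovered, place a point at its right end.
By right end: [1,2]  [5,6]  [12,14]  [13,15]  [13,17]
[1,2] uncovered → point at 2; [5,6] uncovered → point at 6; [12,14] uncovered → point at 14.
Points: 2, 6, 14 (3 total).

2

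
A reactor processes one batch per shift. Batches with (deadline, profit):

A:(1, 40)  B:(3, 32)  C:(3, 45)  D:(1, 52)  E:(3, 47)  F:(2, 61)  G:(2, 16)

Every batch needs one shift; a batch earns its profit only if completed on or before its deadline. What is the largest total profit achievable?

Profit order: F=61 D=52 E=47 C=45 A=40 B=32 G=16
Assign: F→slot 2, D→slot 1, E→slot 3, C skipped, A skipped, B skipped, G skipped.
Slots: [1:D] [2:F] [3:E]
Profit = 52 + 61 + 47 = 160

160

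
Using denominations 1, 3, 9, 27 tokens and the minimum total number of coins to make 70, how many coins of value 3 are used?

Greedy: take as many of the largest coin as possible, then repeat with the remainder.
70 − 2×27→16 − 1×9→7 − 2×3→1 − 1×1→0
Count of 3: 2

2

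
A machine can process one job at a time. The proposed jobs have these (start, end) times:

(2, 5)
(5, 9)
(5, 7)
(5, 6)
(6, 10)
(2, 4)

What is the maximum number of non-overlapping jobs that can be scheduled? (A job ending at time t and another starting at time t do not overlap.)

Greedy by earliest finish: after sorting by end time, pick each interval compatible with the last pick.
By end time: (2,4), (2,5), (5,6), (5,7), (5,9), (6,10).
Pick (2,4); next start ≥ 4 → (5,6); next start ≥ 6 → (6,10).
Selected 3 jobs.

3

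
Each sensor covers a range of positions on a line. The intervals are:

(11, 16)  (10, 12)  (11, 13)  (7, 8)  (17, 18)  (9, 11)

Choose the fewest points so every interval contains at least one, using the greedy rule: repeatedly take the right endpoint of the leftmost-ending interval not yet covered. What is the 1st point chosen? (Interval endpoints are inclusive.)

Sorted: [7,8] [9,11] [10,12] [11,13] [11,16] [17,18]
{[7,8]} hit by 8; {[9,11],[10,12],[11,13],[11,16]} hit by 11; {[17,18]} hit by 18.
Points: 8, 11, 18 (3 total).

8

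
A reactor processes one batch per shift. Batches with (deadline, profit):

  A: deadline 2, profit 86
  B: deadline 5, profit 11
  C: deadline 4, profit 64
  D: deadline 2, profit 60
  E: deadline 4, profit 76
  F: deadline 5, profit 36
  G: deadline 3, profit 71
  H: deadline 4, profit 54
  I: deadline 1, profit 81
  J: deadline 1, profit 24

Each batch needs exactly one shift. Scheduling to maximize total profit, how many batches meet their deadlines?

Profit order: A=86 I=81 E=76 G=71 C=64 D=60 H=54 F=36 J=24 B=11
Assign: A→slot 2, I→slot 1, E→slot 4, G→slot 3, C skipped, D skipped, H skipped, F→slot 5, J skipped, B skipped.
Slots: [1:I] [2:A] [3:G] [4:E] [5:F]
5 of 10 scheduled.

5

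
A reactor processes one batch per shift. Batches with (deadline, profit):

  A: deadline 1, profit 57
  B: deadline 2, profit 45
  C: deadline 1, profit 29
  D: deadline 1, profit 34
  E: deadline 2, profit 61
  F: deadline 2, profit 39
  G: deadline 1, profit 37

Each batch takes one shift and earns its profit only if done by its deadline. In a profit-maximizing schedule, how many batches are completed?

By profit: E(d2,61), A(d1,57), B(d2,45), F(d2,39), G(d1,37), D(d1,34), C(d1,29)
E→slot 2; A→slot 1; B skipped; F skipped; G skipped; D skipped; C skipped.
2 of 7 scheduled.

2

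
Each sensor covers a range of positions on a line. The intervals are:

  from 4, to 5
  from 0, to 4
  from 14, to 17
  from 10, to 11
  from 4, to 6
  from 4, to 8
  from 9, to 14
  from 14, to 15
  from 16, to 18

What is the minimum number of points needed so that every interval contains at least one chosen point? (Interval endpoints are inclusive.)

4

By right end: [0,4]  [4,5]  [4,6]  [4,8]  [10,11]  [9,14]  [14,15]  [14,17]  [16,18]
[0,4] uncovered → point at 4; [10,11] uncovered → point at 11; [14,15] uncovered → point at 15; [16,18] uncovered → point at 18.
Points: 4, 11, 15, 18 (4 total).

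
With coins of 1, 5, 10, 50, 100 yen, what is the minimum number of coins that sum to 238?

9

238 = 2×100 + 3×10 + 1×5 + 3×1
Total coins = 2 + 3 + 1 + 3 = 9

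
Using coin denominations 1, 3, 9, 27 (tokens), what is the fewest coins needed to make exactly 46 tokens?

Use the largest denomination that fits, subtract, and repeat.
46 − 1×27→19 − 2×9→1 − 1×1→0
Total coins = 1 + 2 + 1 = 4

4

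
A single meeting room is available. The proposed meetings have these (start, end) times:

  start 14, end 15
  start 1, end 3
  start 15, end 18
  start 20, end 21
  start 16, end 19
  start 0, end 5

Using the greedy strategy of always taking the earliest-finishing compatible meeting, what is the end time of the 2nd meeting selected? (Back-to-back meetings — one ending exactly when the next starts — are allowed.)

15

Greedy by earliest finish: after sorting by end time, pick each interval compatible with the last pick.
Sorted by end: (1,3)  (0,5)  (14,15)  (15,18)  (16,19)  (20,21)
take (1,3); take (14,15); take (15,18); skip (16,19); take (20,21).
Selected: (1,3) (14,15) (15,18) (20,21)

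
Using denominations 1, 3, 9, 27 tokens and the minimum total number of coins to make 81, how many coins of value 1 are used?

81 − 3×27→0
Count of 1: 0

0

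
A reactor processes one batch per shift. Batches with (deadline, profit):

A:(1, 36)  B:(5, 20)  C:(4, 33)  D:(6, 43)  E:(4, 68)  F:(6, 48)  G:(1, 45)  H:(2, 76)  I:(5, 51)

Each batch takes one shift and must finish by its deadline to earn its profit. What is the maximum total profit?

Sort by profit descending; place each in the latest free slot ≤ its deadline.
Profit order: H=76 E=68 I=51 F=48 G=45 D=43 A=36 C=33 B=20
Assign: H→slot 2, E→slot 4, I→slot 5, F→slot 6, G→slot 1, D→slot 3, A skipped, C skipped, B skipped.
Slots: [1:G] [2:H] [3:D] [4:E] [5:I] [6:F]
Profit = 45 + 76 + 43 + 68 + 51 + 48 = 331

331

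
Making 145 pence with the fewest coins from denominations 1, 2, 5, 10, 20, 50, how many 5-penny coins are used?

1

Use the largest denomination that fits, subtract, and repeat.
145 − 2×50→45 − 2×20→5 − 1×5→0
Count of 5: 1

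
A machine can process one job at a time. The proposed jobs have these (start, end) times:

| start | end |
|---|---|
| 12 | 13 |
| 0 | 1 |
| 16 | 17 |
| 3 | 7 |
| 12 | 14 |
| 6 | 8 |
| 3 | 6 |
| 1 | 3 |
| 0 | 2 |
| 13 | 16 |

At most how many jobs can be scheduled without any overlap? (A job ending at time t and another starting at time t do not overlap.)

By end time: (0,1), (0,2), (1,3), (3,6), (3,7), (6,8), (12,13), (12,14), (13,16), (16,17).
Pick (0,1); next start ≥ 1 → (1,3); next start ≥ 3 → (3,6); next start ≥ 6 → (6,8); next start ≥ 8 → (12,13); next start ≥ 13 → (13,16); next start ≥ 16 → (16,17).
Selected 7 jobs.

7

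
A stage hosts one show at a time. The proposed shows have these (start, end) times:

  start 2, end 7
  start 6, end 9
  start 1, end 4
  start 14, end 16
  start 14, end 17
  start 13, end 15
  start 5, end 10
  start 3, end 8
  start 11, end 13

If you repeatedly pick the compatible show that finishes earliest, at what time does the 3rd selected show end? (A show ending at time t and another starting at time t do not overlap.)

Sort by end time and greedily take each interval whose start is ≥ the last chosen end.
Sorted by end: (1,4)  (2,7)  (3,8)  (6,9)  (5,10)  (11,13)  (13,15)  (14,16)  (14,17)
take (1,4); take (6,9); take (11,13); take (13,15); skip (14,16); skip (14,17).
Selected: (1,4) (6,9) (11,13) (13,15)

13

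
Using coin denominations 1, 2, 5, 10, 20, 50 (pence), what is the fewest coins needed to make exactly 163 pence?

Greedy: take as many of the largest coin as possible, then repeat with the remainder.
163 = 3×50 + 1×10 + 1×2 + 1×1
Total coins = 3 + 1 + 1 + 1 = 6

6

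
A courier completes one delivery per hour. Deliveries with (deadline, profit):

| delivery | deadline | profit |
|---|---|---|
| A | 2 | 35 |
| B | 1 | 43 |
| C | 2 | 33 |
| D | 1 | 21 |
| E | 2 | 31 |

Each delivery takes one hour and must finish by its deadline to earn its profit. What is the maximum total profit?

78

Profit order: B=43 A=35 C=33 E=31 D=21
Assign: B→slot 1, A→slot 2, C skipped, E skipped, D skipped.
Slots: [1:B] [2:A]
Profit = 43 + 35 = 78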